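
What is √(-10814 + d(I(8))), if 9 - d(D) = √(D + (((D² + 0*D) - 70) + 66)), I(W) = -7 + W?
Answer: √(-10805 - I*√2) ≈ 0.0068 - 103.95*I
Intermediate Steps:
d(D) = 9 - √(-4 + D + D²) (d(D) = 9 - √(D + (((D² + 0*D) - 70) + 66)) = 9 - √(D + (((D² + 0) - 70) + 66)) = 9 - √(D + ((D² - 70) + 66)) = 9 - √(D + ((-70 + D²) + 66)) = 9 - √(D + (-4 + D²)) = 9 - √(-4 + D + D²))
√(-10814 + d(I(8))) = √(-10814 + (9 - √(-4 + (-7 + 8) + (-7 + 8)²))) = √(-10814 + (9 - √(-4 + 1 + 1²))) = √(-10814 + (9 - √(-4 + 1 + 1))) = √(-10814 + (9 - √(-2))) = √(-10814 + (9 - I*√2)) = √(-10805 - I*√2)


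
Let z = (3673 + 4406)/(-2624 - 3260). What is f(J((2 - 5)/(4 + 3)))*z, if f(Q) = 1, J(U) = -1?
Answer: -8079/5884 ≈ -1.3730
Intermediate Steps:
z = -8079/5884 (z = 8079/(-5884) = 8079*(-1/5884) = -8079/5884 ≈ -1.3730)
f(J((2 - 5)/(4 + 3)))*z = 1*(-8079/5884) = -8079/5884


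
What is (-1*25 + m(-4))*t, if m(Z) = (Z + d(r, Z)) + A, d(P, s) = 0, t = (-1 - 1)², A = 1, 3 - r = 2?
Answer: -112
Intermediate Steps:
r = 1 (r = 3 - 1*2 = 3 - 2 = 1)
t = 4 (t = (-2)² = 4)
m(Z) = 1 + Z (m(Z) = (Z + 0) + 1 = Z + 1 = 1 + Z)
(-1*25 + m(-4))*t = (-1*25 + (1 - 4))*4 = (-25 - 3)*4 = -28*4 = -112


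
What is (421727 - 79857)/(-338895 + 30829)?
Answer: -170935/154033 ≈ -1.1097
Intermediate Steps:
(421727 - 79857)/(-338895 + 30829) = 341870/(-308066) = 341870*(-1/308066) = -170935/154033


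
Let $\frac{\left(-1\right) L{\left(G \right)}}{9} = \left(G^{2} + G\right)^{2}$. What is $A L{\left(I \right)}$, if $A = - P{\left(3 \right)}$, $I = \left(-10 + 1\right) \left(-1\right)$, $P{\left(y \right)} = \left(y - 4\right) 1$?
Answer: $-72900$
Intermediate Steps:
$P{\left(y \right)} = -4 + y$ ($P{\left(y \right)} = \left(-4 + y\right) 1 = -4 + y$)
$I = 9$ ($I = \left(-9\right) \left(-1\right) = 9$)
$L{\left(G \right)} = - 9 \left(G + G^{2}\right)^{2}$ ($L{\left(G \right)} = - 9 \left(G^{2} + G\right)^{2} = - 9 \left(G + G^{2}\right)^{2}$)
$A = 1$ ($A = - (-4 + 3) = \left(-1\right) \left(-1\right) = 1$)
$A L{\left(I \right)} = 1 \left(- 9 \cdot 9^{2} \left(1 + 9\right)^{2}\right) = 1 \left(\left(-9\right) 81 \cdot 10^{2}\right) = 1 \left(\left(-9\right) 81 \cdot 100\right) = 1 \left(-72900\right) = -72900$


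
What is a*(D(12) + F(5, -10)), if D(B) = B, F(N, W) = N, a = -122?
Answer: -2074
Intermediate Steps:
a*(D(12) + F(5, -10)) = -122*(12 + 5) = -122*17 = -2074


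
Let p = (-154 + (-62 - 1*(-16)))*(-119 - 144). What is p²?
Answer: 2766760000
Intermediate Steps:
p = 52600 (p = (-154 + (-62 + 16))*(-263) = (-154 - 46)*(-263) = -200*(-263) = 52600)
p² = 52600² = 2766760000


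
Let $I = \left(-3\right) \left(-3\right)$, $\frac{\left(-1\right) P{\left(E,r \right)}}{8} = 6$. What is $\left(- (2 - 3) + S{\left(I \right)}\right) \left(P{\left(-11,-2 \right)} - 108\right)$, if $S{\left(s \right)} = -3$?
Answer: $312$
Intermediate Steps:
$P{\left(E,r \right)} = -48$ ($P{\left(E,r \right)} = \left(-8\right) 6 = -48$)
$I = 9$
$\left(- (2 - 3) + S{\left(I \right)}\right) \left(P{\left(-11,-2 \right)} - 108\right) = \left(- (2 - 3) - 3\right) \left(-48 - 108\right) = \left(- (2 - 3) - 3\right) \left(-156\right) = \left(\left(-1\right) \left(-1\right) - 3\right) \left(-156\right) = \left(1 - 3\right) \left(-156\right) = \left(-2\right) \left(-156\right) = 312$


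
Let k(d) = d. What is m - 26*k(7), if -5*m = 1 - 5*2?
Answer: -901/5 ≈ -180.20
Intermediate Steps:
m = 9/5 (m = -(1 - 5*2)/5 = -(1 - 10)/5 = -⅕*(-9) = 9/5 ≈ 1.8000)
m - 26*k(7) = 9/5 - 26*7 = 9/5 - 182 = -901/5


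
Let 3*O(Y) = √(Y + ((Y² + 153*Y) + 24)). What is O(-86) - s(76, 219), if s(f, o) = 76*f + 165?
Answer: -5941 + 8*I*√91/3 ≈ -5941.0 + 25.438*I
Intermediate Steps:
s(f, o) = 165 + 76*f
O(Y) = √(24 + Y² + 154*Y)/3 (O(Y) = √(Y + ((Y² + 153*Y) + 24))/3 = √(Y + (24 + Y² + 153*Y))/3 = √(24 + Y² + 154*Y)/3)
O(-86) - s(76, 219) = √(24 + (-86)² + 154*(-86))/3 - (165 + 76*76) = √(24 + 7396 - 13244)/3 - (165 + 5776) = √(-5824)/3 - 1*5941 = (8*I*√91)/3 - 5941 = 8*I*√91/3 - 5941 = -5941 + 8*I*√91/3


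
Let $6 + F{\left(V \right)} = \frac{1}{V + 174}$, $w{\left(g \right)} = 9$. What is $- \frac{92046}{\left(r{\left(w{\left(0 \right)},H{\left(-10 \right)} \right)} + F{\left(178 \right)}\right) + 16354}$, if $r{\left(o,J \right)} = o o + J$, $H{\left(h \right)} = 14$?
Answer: $- \frac{32400192}{5787937} \approx -5.5979$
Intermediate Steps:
$r{\left(o,J \right)} = J + o^{2}$ ($r{\left(o,J \right)} = o^{2} + J = J + o^{2}$)
$F{\left(V \right)} = -6 + \frac{1}{174 + V}$ ($F{\left(V \right)} = -6 + \frac{1}{V + 174} = -6 + \frac{1}{174 + V}$)
$- \frac{92046}{\left(r{\left(w{\left(0 \right)},H{\left(-10 \right)} \right)} + F{\left(178 \right)}\right) + 16354} = - \frac{92046}{\left(\left(14 + 9^{2}\right) + \frac{-1043 - 1068}{174 + 178}\right) + 16354} = - \frac{92046}{\left(\left(14 + 81\right) + \frac{-1043 - 1068}{352}\right) + 16354} = - \frac{92046}{\left(95 + \frac{1}{352} \left(-2111\right)\right) + 16354} = - \frac{92046}{\left(95 - \frac{2111}{352}\right) + 16354} = - \frac{92046}{\frac{31329}{352} + 16354} = - \frac{92046}{\frac{5787937}{352}} = \left(-92046\right) \frac{352}{5787937} = - \frac{32400192}{5787937}$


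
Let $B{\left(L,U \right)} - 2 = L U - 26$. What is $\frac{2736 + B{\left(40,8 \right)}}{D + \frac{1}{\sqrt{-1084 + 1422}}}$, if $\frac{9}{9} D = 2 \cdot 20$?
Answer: $\frac{40992640}{540799} - \frac{39416 \sqrt{2}}{540799} \approx 75.697$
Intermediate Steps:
$B{\left(L,U \right)} = -24 + L U$ ($B{\left(L,U \right)} = 2 + \left(L U - 26\right) = 2 + \left(-26 + L U\right) = -24 + L U$)
$D = 40$ ($D = 2 \cdot 20 = 40$)
$\frac{2736 + B{\left(40,8 \right)}}{D + \frac{1}{\sqrt{-1084 + 1422}}} = \frac{2736 + \left(-24 + 40 \cdot 8\right)}{40 + \frac{1}{\sqrt{-1084 + 1422}}} = \frac{2736 + \left(-24 + 320\right)}{40 + \frac{1}{\sqrt{338}}} = \frac{2736 + 296}{40 + \frac{1}{13 \sqrt{2}}} = \frac{3032}{40 + \frac{\sqrt{2}}{26}}$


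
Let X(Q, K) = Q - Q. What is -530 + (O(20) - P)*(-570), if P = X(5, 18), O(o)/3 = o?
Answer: -34730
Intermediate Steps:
O(o) = 3*o
X(Q, K) = 0
P = 0
-530 + (O(20) - P)*(-570) = -530 + (3*20 - 1*0)*(-570) = -530 + (60 + 0)*(-570) = -530 + 60*(-570) = -530 - 34200 = -34730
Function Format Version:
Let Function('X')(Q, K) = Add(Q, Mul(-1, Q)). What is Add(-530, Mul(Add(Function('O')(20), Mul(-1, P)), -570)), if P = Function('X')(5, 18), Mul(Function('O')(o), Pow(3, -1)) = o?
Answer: -34730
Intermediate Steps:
Function('O')(o) = Mul(3, o)
Function('X')(Q, K) = 0
P = 0
Add(-530, Mul(Add(Function('O')(20), Mul(-1, P)), -570)) = Add(-530, Mul(Add(Mul(3, 20), Mul(-1, 0)), -570)) = Add(-530, Mul(Add(60, 0), -570)) = Add(-530, Mul(60, -570)) = Add(-530, -34200) = -34730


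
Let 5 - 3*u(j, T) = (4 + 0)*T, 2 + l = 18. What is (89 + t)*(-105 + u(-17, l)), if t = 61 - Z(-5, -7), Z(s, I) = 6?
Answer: -17952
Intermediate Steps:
l = 16 (l = -2 + 18 = 16)
t = 55 (t = 61 - 1*6 = 61 - 6 = 55)
u(j, T) = 5/3 - 4*T/3 (u(j, T) = 5/3 - (4 + 0)*T/3 = 5/3 - 4*T/3)
(89 + t)*(-105 + u(-17, l)) = (89 + 55)*(-105 + (5/3 - 4/3*16)) = 144*(-105 + (5/3 - 64/3)) = 144*(-105 - 59/3) = 144*(-374/3) = -17952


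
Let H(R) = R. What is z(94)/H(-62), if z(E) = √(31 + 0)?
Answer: -√31/62 ≈ -0.089803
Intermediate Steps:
z(E) = √31
z(94)/H(-62) = √31/(-62) = √31*(-1/62) = -√31/62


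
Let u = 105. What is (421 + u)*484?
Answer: 254584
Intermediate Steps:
(421 + u)*484 = (421 + 105)*484 = 526*484 = 254584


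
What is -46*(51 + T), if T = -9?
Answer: -1932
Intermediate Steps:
-46*(51 + T) = -46*(51 - 9) = -46*42 = -1932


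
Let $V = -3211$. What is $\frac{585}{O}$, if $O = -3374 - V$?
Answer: $- \frac{585}{163} \approx -3.589$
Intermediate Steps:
$O = -163$ ($O = -3374 - -3211 = -3374 + 3211 = -163$)
$\frac{585}{O} = \frac{585}{-163} = 585 \left(- \frac{1}{163}\right) = - \frac{585}{163}$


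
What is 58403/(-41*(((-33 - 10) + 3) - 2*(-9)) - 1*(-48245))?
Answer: 58403/49147 ≈ 1.1883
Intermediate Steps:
58403/(-41*(((-33 - 10) + 3) - 2*(-9)) - 1*(-48245)) = 58403/(-41*((-43 + 3) + 18) + 48245) = 58403/(-41*(-40 + 18) + 48245) = 58403/(-41*(-22) + 48245) = 58403/(902 + 48245) = 58403/49147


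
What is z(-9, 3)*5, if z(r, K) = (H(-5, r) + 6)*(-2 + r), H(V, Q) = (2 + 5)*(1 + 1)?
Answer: -1100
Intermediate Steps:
H(V, Q) = 14 (H(V, Q) = 7*2 = 14)
z(r, K) = -40 + 20*r (z(r, K) = (14 + 6)*(-2 + r) = 20*(-2 + r) = -40 + 20*r)
z(-9, 3)*5 = (-40 + 20*(-9))*5 = (-40 - 180)*5 = -220*5 = -1100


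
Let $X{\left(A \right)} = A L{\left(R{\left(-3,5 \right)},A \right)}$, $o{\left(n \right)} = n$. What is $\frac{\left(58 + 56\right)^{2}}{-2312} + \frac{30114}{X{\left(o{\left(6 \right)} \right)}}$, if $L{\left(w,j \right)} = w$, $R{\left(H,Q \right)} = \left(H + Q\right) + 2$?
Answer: $\frac{1443993}{1156} \approx 1249.1$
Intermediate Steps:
$R{\left(H,Q \right)} = 2 + H + Q$
$X{\left(A \right)} = 4 A$ ($X{\left(A \right)} = A \left(2 - 3 + 5\right) = A 4 = 4 A$)
$\frac{\left(58 + 56\right)^{2}}{-2312} + \frac{30114}{X{\left(o{\left(6 \right)} \right)}} = \frac{\left(58 + 56\right)^{2}}{-2312} + \frac{30114}{4 \cdot 6} = 114^{2} \left(- \frac{1}{2312}\right) + \frac{30114}{24} = 12996 \left(- \frac{1}{2312}\right) + 30114 \cdot \frac{1}{24} = - \frac{3249}{578} + \frac{5019}{4} = \frac{1443993}{1156}$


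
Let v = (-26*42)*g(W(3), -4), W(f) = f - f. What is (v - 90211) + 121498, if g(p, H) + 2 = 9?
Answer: 23643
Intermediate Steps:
W(f) = 0
g(p, H) = 7 (g(p, H) = -2 + 9 = 7)
v = -7644 (v = -26*42*7 = -1092*7 = -7644)
(v - 90211) + 121498 = (-7644 - 90211) + 121498 = -97855 + 121498 = 23643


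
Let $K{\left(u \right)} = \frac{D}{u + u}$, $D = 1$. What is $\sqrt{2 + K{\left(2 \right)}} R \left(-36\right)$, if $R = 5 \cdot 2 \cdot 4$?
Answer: $-2160$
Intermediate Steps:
$K{\left(u \right)} = \frac{1}{2 u}$ ($K{\left(u \right)} = 1 \frac{1}{u + u} = 1 \frac{1}{2 u} = \frac{1}{2 u}$)
$R = 40$ ($R = 10 \cdot 4 = 40$)
$\sqrt{2 + K{\left(2 \right)}} R \left(-36\right) = \sqrt{2 + \frac{1}{2 \cdot 2}} \cdot 40 \left(-36\right) = \sqrt{2 + \frac{1}{2} \cdot \frac{1}{2}} \cdot 40 \left(-36\right) = \sqrt{2 + \frac{1}{4}} \cdot 40 \left(-36\right) = \sqrt{\frac{9}{4}} \cdot 40 \left(-36\right) = \frac{3}{2} \cdot 40 \left(-36\right) = 60 \left(-36\right) = -2160$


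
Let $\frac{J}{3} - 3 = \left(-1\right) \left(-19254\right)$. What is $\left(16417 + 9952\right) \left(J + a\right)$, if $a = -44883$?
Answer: $339843672$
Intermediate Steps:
$J = 57771$ ($J = 9 + 3 \left(\left(-1\right) \left(-19254\right)\right) = 9 + 3 \cdot 19254 = 9 + 57762 = 57771$)
$\left(16417 + 9952\right) \left(J + a\right) = \left(16417 + 9952\right) \left(57771 - 44883\right) = 26369 \cdot 12888 = 339843672$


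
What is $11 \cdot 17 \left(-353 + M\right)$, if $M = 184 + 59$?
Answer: $-20570$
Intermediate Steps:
$M = 243$
$11 \cdot 17 \left(-353 + M\right) = 11 \cdot 17 \left(-353 + 243\right) = 187 \left(-110\right) = -20570$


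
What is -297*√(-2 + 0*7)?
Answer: -297*I*√2 ≈ -420.02*I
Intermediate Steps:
-297*√(-2 + 0*7) = -297*√(-2 + 0) = -297*I*√2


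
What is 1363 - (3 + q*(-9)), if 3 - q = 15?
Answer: 1252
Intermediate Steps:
q = -12 (q = 3 - 1*15 = 3 - 15 = -12)
1363 - (3 + q*(-9)) = 1363 - (3 - 12*(-9)) = 1363 - (3 + 108) = 1363 - 1*111 = 1363 - 111 = 1252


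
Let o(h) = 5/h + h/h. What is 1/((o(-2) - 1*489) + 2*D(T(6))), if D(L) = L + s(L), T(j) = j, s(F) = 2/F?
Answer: -6/2867 ≈ -0.0020928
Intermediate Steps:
o(h) = 1 + 5/h (o(h) = 5/h + 1 = 1 + 5/h)
D(L) = L + 2/L
1/((o(-2) - 1*489) + 2*D(T(6))) = 1/(((5 - 2)/(-2) - 1*489) + 2*(6 + 2/6)) = 1/((-½*3 - 489) + 2*(6 + 2*(⅙))) = 1/((-3/2 - 489) + 2*(6 + ⅓)) = 1/(-981/2 + 2*(19/3)) = 1/(-981/2 + 38/3) = 1/(-2867/6) = -6/2867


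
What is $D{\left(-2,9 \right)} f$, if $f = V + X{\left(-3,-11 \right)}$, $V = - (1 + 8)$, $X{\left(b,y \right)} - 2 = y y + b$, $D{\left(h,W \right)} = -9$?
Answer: $-999$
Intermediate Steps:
$X{\left(b,y \right)} = 2 + b + y^{2}$ ($X{\left(b,y \right)} = 2 + \left(y y + b\right) = 2 + \left(y^{2} + b\right) = 2 + \left(b + y^{2}\right) = 2 + b + y^{2}$)
$V = -9$ ($V = \left(-1\right) 9 = -9$)
$f = 111$ ($f = -9 + \left(2 - 3 + \left(-11\right)^{2}\right) = -9 + \left(2 - 3 + 121\right) = -9 + 120 = 111$)
$D{\left(-2,9 \right)} f = \left(-9\right) 111 = -999$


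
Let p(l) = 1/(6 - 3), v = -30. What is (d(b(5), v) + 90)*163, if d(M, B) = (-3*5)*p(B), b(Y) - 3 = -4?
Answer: 13855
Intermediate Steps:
b(Y) = -1 (b(Y) = 3 - 4 = -1)
p(l) = ⅓ (p(l) = 1/3 = ⅓)
d(M, B) = -5 (d(M, B) = -3*5*(⅓) = -15*⅓ = -5)
(d(b(5), v) + 90)*163 = (-5 + 90)*163 = 85*163 = 13855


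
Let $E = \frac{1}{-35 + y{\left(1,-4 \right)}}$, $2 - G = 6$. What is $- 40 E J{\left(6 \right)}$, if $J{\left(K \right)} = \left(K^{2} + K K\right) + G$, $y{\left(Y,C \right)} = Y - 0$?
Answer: $80$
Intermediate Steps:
$y{\left(Y,C \right)} = Y$ ($y{\left(Y,C \right)} = Y + 0 = Y$)
$G = -4$ ($G = 2 - 6 = -4$)
$J{\left(K \right)} = -4 + 2 K^{2}$ ($J{\left(K \right)} = \left(K^{2} + K K\right) - 4 = \left(K^{2} + K^{2}\right) - 4 = 2 K^{2} - 4 = -4 + 2 K^{2}$)
$E = - \frac{1}{34}$ ($E = \frac{1}{-35 + 1} = \frac{1}{-34} = - \frac{1}{34} \approx -0.029412$)
$- 40 E J{\left(6 \right)} = \left(-40\right) \left(- \frac{1}{34}\right) \left(-4 + 2 \cdot 6^{2}\right) = \frac{20 \left(-4 + 2 \cdot 36\right)}{17} = \frac{20 \left(-4 + 72\right)}{17} = \frac{20}{17} \cdot 68 = 80$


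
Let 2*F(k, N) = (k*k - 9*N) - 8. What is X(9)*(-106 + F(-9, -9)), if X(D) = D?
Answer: -261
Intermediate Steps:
F(k, N) = -4 + k**2/2 - 9*N/2 (F(k, N) = ((k*k - 9*N) - 8)/2 = ((k**2 - 9*N) - 8)/2 = (-8 + k**2 - 9*N)/2 = -4 + k**2/2 - 9*N/2)
X(9)*(-106 + F(-9, -9)) = 9*(-106 + (-4 + (1/2)*(-9)**2 - 9/2*(-9))) = 9*(-106 + (-4 + (1/2)*81 + 81/2)) = 9*(-106 + (-4 + 81/2 + 81/2)) = 9*(-106 + 77) = 9*(-29) = -261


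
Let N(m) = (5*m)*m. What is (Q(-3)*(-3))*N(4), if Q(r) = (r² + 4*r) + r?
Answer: 1440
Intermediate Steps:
N(m) = 5*m²
Q(r) = r² + 5*r
(Q(-3)*(-3))*N(4) = (-3*(5 - 3)*(-3))*(5*4²) = (-3*2*(-3))*(5*16) = -6*(-3)*80 = 18*80 = 1440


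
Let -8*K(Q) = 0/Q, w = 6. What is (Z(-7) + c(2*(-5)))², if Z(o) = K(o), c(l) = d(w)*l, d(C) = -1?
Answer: 100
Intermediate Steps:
c(l) = -l
K(Q) = 0 (K(Q) = -0/Q = -⅛*0 = 0)
Z(o) = 0
(Z(-7) + c(2*(-5)))² = (0 - 2*(-5))² = (0 - 1*(-10))² = (0 + 10)² = 10² = 100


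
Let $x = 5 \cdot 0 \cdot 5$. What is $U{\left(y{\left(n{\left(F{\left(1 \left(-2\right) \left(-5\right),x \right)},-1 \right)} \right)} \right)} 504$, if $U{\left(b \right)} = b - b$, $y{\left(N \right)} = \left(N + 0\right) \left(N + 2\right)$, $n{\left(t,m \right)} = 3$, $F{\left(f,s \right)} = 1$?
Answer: $0$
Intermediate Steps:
$x = 0$ ($x = 0 \cdot 5 = 0$)
$y{\left(N \right)} = N \left(2 + N\right)$
$U{\left(b \right)} = 0$
$U{\left(y{\left(n{\left(F{\left(1 \left(-2\right) \left(-5\right),x \right)},-1 \right)} \right)} \right)} 504 = 0 \cdot 504 = 0$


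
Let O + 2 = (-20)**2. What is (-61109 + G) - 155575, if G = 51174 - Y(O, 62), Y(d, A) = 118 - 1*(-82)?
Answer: -165710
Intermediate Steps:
O = 398 (O = -2 + (-20)**2 = -2 + 400 = 398)
Y(d, A) = 200 (Y(d, A) = 118 + 82 = 200)
G = 50974 (G = 51174 - 1*200 = 51174 - 200 = 50974)
(-61109 + G) - 155575 = (-61109 + 50974) - 155575 = -10135 - 155575 = -165710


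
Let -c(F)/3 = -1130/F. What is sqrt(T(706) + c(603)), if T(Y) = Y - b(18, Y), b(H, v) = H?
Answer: sqrt(28023018)/201 ≈ 26.337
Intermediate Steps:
c(F) = 3390/F (c(F) = -(-3390)/F = 3390/F)
T(Y) = -18 + Y (T(Y) = Y - 1*18 = Y - 18 = -18 + Y)
sqrt(T(706) + c(603)) = sqrt((-18 + 706) + 3390/603) = sqrt(688 + 3390*(1/603)) = sqrt(688 + 1130/201) = sqrt(139418/201) = sqrt(28023018)/201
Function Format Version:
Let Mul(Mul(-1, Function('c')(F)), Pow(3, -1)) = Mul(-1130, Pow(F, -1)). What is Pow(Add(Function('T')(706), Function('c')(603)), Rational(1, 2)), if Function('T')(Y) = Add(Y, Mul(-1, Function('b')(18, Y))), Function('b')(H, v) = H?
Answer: Mul(Rational(1, 201), Pow(28023018, Rational(1, 2))) ≈ 26.337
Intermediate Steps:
Function('c')(F) = Mul(3390, Pow(F, -1)) (Function('c')(F) = Mul(-3, Mul(-1130, Pow(F, -1))) = Mul(3390, Pow(F, -1)))
Function('T')(Y) = Add(-18, Y) (Function('T')(Y) = Add(Y, Mul(-1, 18)) = Add(Y, -18) = Add(-18, Y))
Pow(Add(Function('T')(706), Function('c')(603)), Rational(1, 2)) = Pow(Add(Add(-18, 706), Mul(3390, Pow(603, -1))), Rational(1, 2)) = Pow(Add(688, Mul(3390, Rational(1, 603))), Rational(1, 2)) = Pow(Add(688, Rational(1130, 201)), Rational(1, 2)) = Pow(Rational(139418, 201), Rational(1, 2)) = Mul(Rational(1, 201), Pow(28023018, Rational(1, 2)))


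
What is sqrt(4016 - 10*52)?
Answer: 2*sqrt(874) ≈ 59.127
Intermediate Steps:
sqrt(4016 - 10*52) = sqrt(4016 - 520) = sqrt(3496) = 2*sqrt(874)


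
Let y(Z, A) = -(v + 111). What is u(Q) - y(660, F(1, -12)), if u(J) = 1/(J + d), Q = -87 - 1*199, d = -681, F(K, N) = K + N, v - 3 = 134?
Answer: 239815/967 ≈ 248.00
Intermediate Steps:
v = 137 (v = 3 + 134 = 137)
y(Z, A) = -248 (y(Z, A) = -(137 + 111) = -1*248 = -248)
Q = -286 (Q = -87 - 199 = -286)
u(J) = 1/(-681 + J) (u(J) = 1/(J - 681) = 1/(-681 + J))
u(Q) - y(660, F(1, -12)) = 1/(-681 - 286) - 1*(-248) = 1/(-967) + 248 = -1/967 + 248 = 239815/967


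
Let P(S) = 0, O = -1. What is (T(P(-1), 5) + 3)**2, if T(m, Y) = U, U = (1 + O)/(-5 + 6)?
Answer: 9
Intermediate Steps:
U = 0 (U = (1 - 1)/(-5 + 6) = 0/1 = 0*1 = 0)
T(m, Y) = 0
(T(P(-1), 5) + 3)**2 = (0 + 3)**2 = 3**2 = 9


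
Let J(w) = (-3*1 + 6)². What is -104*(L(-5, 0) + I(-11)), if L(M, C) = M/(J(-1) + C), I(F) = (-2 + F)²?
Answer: -157664/9 ≈ -17518.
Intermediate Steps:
J(w) = 9 (J(w) = (-3 + 6)² = 3² = 9)
L(M, C) = M/(9 + C)
-104*(L(-5, 0) + I(-11)) = -104*(-5/(9 + 0) + (-2 - 11)²) = -104*(-5/9 + (-13)²) = -104*(-5*⅑ + 169) = -104*(-5/9 + 169) = -104*1516/9 = -157664/9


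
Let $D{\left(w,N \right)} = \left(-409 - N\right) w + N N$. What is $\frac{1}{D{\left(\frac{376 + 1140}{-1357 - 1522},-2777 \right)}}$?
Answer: $\frac{2879}{22198477903} \approx 1.2969 \cdot 10^{-7}$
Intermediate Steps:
$D{\left(w,N \right)} = N^{2} + w \left(-409 - N\right)$ ($D{\left(w,N \right)} = w \left(-409 - N\right) + N^{2} = N^{2} + w \left(-409 - N\right)$)
$\frac{1}{D{\left(\frac{376 + 1140}{-1357 - 1522},-2777 \right)}} = \frac{1}{\left(-2777\right)^{2} - 409 \frac{376 + 1140}{-1357 - 1522} - - 2777 \frac{376 + 1140}{-1357 - 1522}} = \frac{1}{7711729 - 409 \frac{1516}{-2879} - - 2777 \frac{1516}{-2879}} = \frac{1}{7711729 - 409 \cdot 1516 \left(- \frac{1}{2879}\right) - - 2777 \cdot 1516 \left(- \frac{1}{2879}\right)} = \frac{1}{7711729 - - \frac{620044}{2879} - \left(-2777\right) \left(- \frac{1516}{2879}\right)} = \frac{1}{7711729 + \frac{620044}{2879} - \frac{4209932}{2879}} = \frac{1}{\frac{22198477903}{2879}} = \frac{2879}{22198477903}$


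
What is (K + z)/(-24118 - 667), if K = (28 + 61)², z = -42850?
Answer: 34929/24785 ≈ 1.4093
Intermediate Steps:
K = 7921 (K = 89² = 7921)
(K + z)/(-24118 - 667) = (7921 - 42850)/(-24118 - 667) = -34929/(-24785) = -34929*(-1/24785) = 34929/24785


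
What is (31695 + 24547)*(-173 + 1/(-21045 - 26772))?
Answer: -465253058764/47817 ≈ -9.7299e+6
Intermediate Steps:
(31695 + 24547)*(-173 + 1/(-21045 - 26772)) = 56242*(-173 + 1/(-47817)) = 56242*(-173 - 1/47817) = 56242*(-8272342/47817) = -465253058764/47817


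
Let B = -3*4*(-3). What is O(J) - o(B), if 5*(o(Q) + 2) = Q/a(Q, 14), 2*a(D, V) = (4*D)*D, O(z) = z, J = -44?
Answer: -15121/360 ≈ -42.003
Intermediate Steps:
a(D, V) = 2*D² (a(D, V) = ((4*D)*D)/2 = (4*D²)/2 = 2*D²)
B = 36 (B = -12*(-3) = 36)
o(Q) = -2 + 1/(10*Q) (o(Q) = -2 + (Q/((2*Q²)))/5 = -2 + (Q*(1/(2*Q²)))/5 = -2 + (1/(2*Q))/5 = -2 + 1/(10*Q))
O(J) - o(B) = -44 - (-2 + (⅒)/36) = -44 - (-2 + (⅒)*(1/36)) = -44 - (-2 + 1/360) = -44 - 1*(-719/360) = -44 + 719/360 = -15121/360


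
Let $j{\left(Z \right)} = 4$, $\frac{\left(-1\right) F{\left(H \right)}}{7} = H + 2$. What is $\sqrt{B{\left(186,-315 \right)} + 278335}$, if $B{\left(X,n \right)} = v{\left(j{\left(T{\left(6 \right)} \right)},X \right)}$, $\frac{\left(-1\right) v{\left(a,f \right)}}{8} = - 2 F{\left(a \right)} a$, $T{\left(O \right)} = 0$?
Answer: $\sqrt{275647} \approx 525.02$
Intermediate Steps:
$F{\left(H \right)} = -14 - 7 H$ ($F{\left(H \right)} = - 7 \left(H + 2\right) = - 7 \left(2 + H\right) = -14 - 7 H$)
$v{\left(a,f \right)} = - 8 a \left(28 + 14 a\right)$ ($v{\left(a,f \right)} = - 8 - 2 \left(-14 - 7 a\right) a = - 8 \left(28 + 14 a\right) a = - 8 a \left(28 + 14 a\right)$)
$B{\left(X,n \right)} = -2688$ ($B{\left(X,n \right)} = \left(-112\right) 4 \left(2 + 4\right) = \left(-112\right) 4 \cdot 6 = -2688$)
$\sqrt{B{\left(186,-315 \right)} + 278335} = \sqrt{-2688 + 278335} = \sqrt{275647}$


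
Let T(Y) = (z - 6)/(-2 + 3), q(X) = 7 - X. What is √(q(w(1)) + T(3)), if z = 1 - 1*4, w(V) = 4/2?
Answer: 2*I ≈ 2.0*I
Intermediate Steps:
w(V) = 2 (w(V) = 4*(½) = 2)
z = -3 (z = 1 - 4 = -3)
T(Y) = -9 (T(Y) = (-3 - 6)/(-2 + 3) = -9/1 = -9*1 = -9)
√(q(w(1)) + T(3)) = √((7 - 1*2) - 9) = √((7 - 2) - 9) = √(5 - 9) = √(-4) = 2*I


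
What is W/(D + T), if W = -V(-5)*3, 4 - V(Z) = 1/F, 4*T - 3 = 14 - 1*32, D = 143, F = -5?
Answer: -252/2785 ≈ -0.090485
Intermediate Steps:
T = -15/4 (T = 3/4 + (14 - 1*32)/4 = 3/4 + (14 - 32)/4 = 3/4 + (1/4)*(-18) = 3/4 - 9/2 = -15/4 ≈ -3.7500)
V(Z) = 21/5 (V(Z) = 4 - 1/(-5) = 4 - 1*(-1/5) = 4 + 1/5 = 21/5)
W = -63/5 (W = -1*21/5*3 = -21/5*3 = -63/5 ≈ -12.600)
W/(D + T) = -63/(5*(143 - 15/4)) = -63/(5*557/4) = -63/5*4/557 = -252/2785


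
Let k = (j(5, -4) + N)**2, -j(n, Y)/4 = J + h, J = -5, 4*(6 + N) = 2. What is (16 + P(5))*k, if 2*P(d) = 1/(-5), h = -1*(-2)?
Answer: 26871/40 ≈ 671.78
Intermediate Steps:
N = -11/2 (N = -6 + (1/4)*2 = -6 + 1/2 = -11/2 ≈ -5.5000)
h = 2
j(n, Y) = 12 (j(n, Y) = -4*(-5 + 2) = -4*(-3) = 12)
P(d) = -1/10 (P(d) = (1/2)/(-5) = (1/2)*(-1/5) = -1/10)
k = 169/4 (k = (12 - 11/2)**2 = (13/2)**2 = 169/4 ≈ 42.250)
(16 + P(5))*k = (16 - 1/10)*(169/4) = (159/10)*(169/4) = 26871/40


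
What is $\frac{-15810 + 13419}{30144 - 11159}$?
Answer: $- \frac{2391}{18985} \approx -0.12594$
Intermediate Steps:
$\frac{-15810 + 13419}{30144 - 11159} = - \frac{2391}{18985}$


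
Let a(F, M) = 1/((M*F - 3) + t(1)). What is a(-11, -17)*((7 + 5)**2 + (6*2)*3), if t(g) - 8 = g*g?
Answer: 180/193 ≈ 0.93264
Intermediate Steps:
t(g) = 8 + g**2 (t(g) = 8 + g*g = 8 + g**2)
a(F, M) = 1/(6 + F*M) (a(F, M) = 1/((M*F - 3) + (8 + 1**2)) = 1/((F*M - 3) + (8 + 1)) = 1/((-3 + F*M) + 9) = 1/(6 + F*M))
a(-11, -17)*((7 + 5)**2 + (6*2)*3) = ((7 + 5)**2 + (6*2)*3)/(6 - 11*(-17)) = (12**2 + 12*3)/(6 + 187) = (144 + 36)/193 = (1/193)*180 = 180/193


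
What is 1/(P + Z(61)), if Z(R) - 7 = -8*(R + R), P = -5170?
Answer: -1/6139 ≈ -0.00016289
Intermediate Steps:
Z(R) = 7 - 16*R (Z(R) = 7 - 8*(R + R) = 7 - 16*R)
1/(P + Z(61)) = 1/(-5170 + (7 - 16*61)) = 1/(-5170 + (7 - 976)) = 1/(-5170 - 969) = 1/(-6139) = -1/6139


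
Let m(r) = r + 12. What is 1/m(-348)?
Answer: -1/336 ≈ -0.0029762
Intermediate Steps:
m(r) = 12 + r
1/m(-348) = 1/(12 - 348) = 1/(-336) = -1/336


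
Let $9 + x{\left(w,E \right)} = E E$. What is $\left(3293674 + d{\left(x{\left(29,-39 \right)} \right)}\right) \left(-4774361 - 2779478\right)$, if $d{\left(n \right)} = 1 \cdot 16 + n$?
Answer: $-24891425380478$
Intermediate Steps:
$x{\left(w,E \right)} = -9 + E^{2}$ ($x{\left(w,E \right)} = -9 + E E = -9 + E^{2}$)
$d{\left(n \right)} = 16 + n$
$\left(3293674 + d{\left(x{\left(29,-39 \right)} \right)}\right) \left(-4774361 - 2779478\right) = \left(3293674 + \left(16 - \left(9 - \left(-39\right)^{2}\right)\right)\right) \left(-4774361 - 2779478\right) = \left(3293674 + \left(16 + \left(-9 + 1521\right)\right)\right) \left(-7553839\right) = \left(3293674 + \left(16 + 1512\right)\right) \left(-7553839\right) = \left(3293674 + 1528\right) \left(-7553839\right) = 3295202 \left(-7553839\right) = -24891425380478$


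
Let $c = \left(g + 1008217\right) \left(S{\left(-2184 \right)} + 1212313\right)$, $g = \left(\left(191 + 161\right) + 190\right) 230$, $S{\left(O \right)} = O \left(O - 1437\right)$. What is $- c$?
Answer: $-10332491910029$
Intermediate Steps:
$S{\left(O \right)} = O \left(-1437 + O\right)$
$g = 124660$ ($g = \left(352 + 190\right) 230 = 542 \cdot 230 = 124660$)
$c = 10332491910029$ ($c = \left(124660 + 1008217\right) \left(- 2184 \left(-1437 - 2184\right) + 1212313\right) = 1132877 \left(\left(-2184\right) \left(-3621\right) + 1212313\right) = 1132877 \left(7908264 + 1212313\right) = 1132877 \cdot 9120577 = 10332491910029$)
$- c = \left(-1\right) 10332491910029 = -10332491910029$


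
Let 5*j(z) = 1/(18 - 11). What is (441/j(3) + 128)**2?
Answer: 242206969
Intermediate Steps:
j(z) = 1/35 (j(z) = 1/(5*(18 - 11)) = (1/5)/7 = (1/5)*(1/7) = 1/35)
(441/j(3) + 128)**2 = (441/(1/35) + 128)**2 = (441*35 + 128)**2 = (15435 + 128)**2 = 15563**2 = 242206969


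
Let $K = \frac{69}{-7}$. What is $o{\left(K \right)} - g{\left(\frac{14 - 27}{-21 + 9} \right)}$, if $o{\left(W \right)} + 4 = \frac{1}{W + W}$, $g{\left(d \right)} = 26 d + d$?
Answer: $- \frac{9191}{276} \approx -33.301$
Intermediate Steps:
$g{\left(d \right)} = 27 d$
$K = - \frac{69}{7}$ ($K = 69 \left(- \frac{1}{7}\right) = - \frac{69}{7} \approx -9.8571$)
$o{\left(W \right)} = -4 + \frac{1}{2 W}$ ($o{\left(W \right)} = -4 + \frac{1}{W + W} = -4 + \frac{1}{2 W}$)
$o{\left(K \right)} - g{\left(\frac{14 - 27}{-21 + 9} \right)} = \left(-4 + \frac{1}{2 \left(- \frac{69}{7}\right)}\right) - 27 \frac{14 - 27}{-21 + 9} = \left(-4 + \frac{1}{2} \left(- \frac{7}{69}\right)\right) - 27 \left(- \frac{13}{-12}\right) = \left(-4 - \frac{7}{138}\right) - 27 \left(\left(-13\right) \left(- \frac{1}{12}\right)\right) = - \frac{559}{138} - 27 \cdot \frac{13}{12} = - \frac{559}{138} - \frac{117}{4} = - \frac{9191}{276}$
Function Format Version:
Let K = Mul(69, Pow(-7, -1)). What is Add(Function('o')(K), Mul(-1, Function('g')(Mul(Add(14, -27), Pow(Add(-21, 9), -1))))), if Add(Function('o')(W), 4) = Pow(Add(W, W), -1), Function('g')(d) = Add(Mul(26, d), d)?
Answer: Rational(-9191, 276) ≈ -33.301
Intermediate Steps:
Function('g')(d) = Mul(27, d)
K = Rational(-69, 7) (K = Mul(69, Rational(-1, 7)) = Rational(-69, 7) ≈ -9.8571)
Function('o')(W) = Add(-4, Mul(Rational(1, 2), Pow(W, -1))) (Function('o')(W) = Add(-4, Pow(Add(W, W), -1)) = Add(-4, Pow(Mul(2, W), -1)) = Add(-4, Mul(Rational(1, 2), Pow(W, -1))))
Add(Function('o')(K), Mul(-1, Function('g')(Mul(Add(14, -27), Pow(Add(-21, 9), -1))))) = Add(Add(-4, Mul(Rational(1, 2), Pow(Rational(-69, 7), -1))), Mul(-1, Mul(27, Mul(Add(14, -27), Pow(Add(-21, 9), -1))))) = Add(Add(-4, Mul(Rational(1, 2), Rational(-7, 69))), Mul(-1, Mul(27, Mul(-13, Pow(-12, -1))))) = Add(Add(-4, Rational(-7, 138)), Mul(-1, Mul(27, Mul(-13, Rational(-1, 12))))) = Add(Rational(-559, 138), Mul(-1, Mul(27, Rational(13, 12)))) = Add(Rational(-559, 138), Mul(-1, Rational(117, 4))) = Add(Rational(-559, 138), Rational(-117, 4)) = Rational(-9191, 276)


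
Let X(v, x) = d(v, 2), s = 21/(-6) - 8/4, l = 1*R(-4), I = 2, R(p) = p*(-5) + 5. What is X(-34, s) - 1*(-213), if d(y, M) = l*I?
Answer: 263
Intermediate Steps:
R(p) = 5 - 5*p (R(p) = -5*p + 5 = 5 - 5*p)
l = 25 (l = 1*(5 - 5*(-4)) = 1*(5 + 20) = 1*25 = 25)
s = -11/2 (s = 21*(-1/6) - 8*1/4 = -7/2 - 2 = -11/2 ≈ -5.5000)
d(y, M) = 50 (d(y, M) = 25*2 = 50)
X(v, x) = 50
X(-34, s) - 1*(-213) = 50 - 1*(-213) = 50 + 213 = 263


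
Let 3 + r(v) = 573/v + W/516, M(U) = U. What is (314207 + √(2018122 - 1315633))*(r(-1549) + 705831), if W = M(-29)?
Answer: 177261980014900541/799284 + 564156686563*√702489/799284 ≈ 2.2237e+11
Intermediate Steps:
W = -29
r(v) = -1577/516 + 573/v (r(v) = -3 + (573/v - 29/516) = -3 + (-29/516 + 573/v) = -1577/516 + 573/v)
(314207 + √(2018122 - 1315633))*(r(-1549) + 705831) = (314207 + √(2018122 - 1315633))*((-1577/516 + 573/(-1549)) + 705831) = (314207 + √702489)*((-1577/516 + 573*(-1/1549)) + 705831) = (314207 + √702489)*((-1577/516 - 573/1549) + 705831) = (314207 + √702489)*(-2738441/799284 + 705831) = (314207 + √702489)*(564156686563/799284) = 177261980014900541/799284 + 564156686563*√702489/799284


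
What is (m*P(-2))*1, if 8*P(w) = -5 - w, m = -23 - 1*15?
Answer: 57/4 ≈ 14.250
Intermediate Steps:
m = -38 (m = -23 - 15 = -38)
P(w) = -5/8 - w/8 (P(w) = (-5 - w)/8 = -5/8 - w/8)
(m*P(-2))*1 = -38*(-5/8 - ⅛*(-2))*1 = -38*(-5/8 + ¼)*1 = -38*(-3/8)*1 = (57/4)*1 = 57/4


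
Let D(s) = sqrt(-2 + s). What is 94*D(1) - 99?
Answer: -99 + 94*I ≈ -99.0 + 94.0*I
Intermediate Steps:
94*D(1) - 99 = 94*sqrt(-2 + 1) - 99 = 94*sqrt(-1) - 99 = 94*I - 99 = -99 + 94*I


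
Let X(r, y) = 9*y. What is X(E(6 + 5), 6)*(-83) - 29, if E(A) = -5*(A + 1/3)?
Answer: -4511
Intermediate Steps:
E(A) = -5/3 - 5*A (E(A) = -5*(A + ⅓) = -5*(⅓ + A) = -5/3 - 5*A)
X(E(6 + 5), 6)*(-83) - 29 = (9*6)*(-83) - 29 = 54*(-83) - 29 = -4482 - 29 = -4511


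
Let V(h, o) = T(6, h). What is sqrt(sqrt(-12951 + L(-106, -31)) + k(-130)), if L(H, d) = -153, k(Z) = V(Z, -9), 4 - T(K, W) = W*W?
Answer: 2*sqrt(-4224 + 3*I*sqrt(91)) ≈ 0.44033 + 129.99*I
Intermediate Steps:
T(K, W) = 4 - W**2 (T(K, W) = 4 - W*W = 4 - W**2)
V(h, o) = 4 - h**2
k(Z) = 4 - Z**2
sqrt(sqrt(-12951 + L(-106, -31)) + k(-130)) = sqrt(sqrt(-12951 - 153) + (4 - 1*(-130)**2)) = sqrt(sqrt(-13104) + (4 - 1*16900)) = sqrt(12*I*sqrt(91) + (4 - 16900)) = sqrt(12*I*sqrt(91) - 16896) = sqrt(-16896 + 12*I*sqrt(91))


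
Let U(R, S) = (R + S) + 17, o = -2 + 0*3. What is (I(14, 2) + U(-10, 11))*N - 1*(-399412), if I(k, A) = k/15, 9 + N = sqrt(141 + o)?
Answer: 1996208/5 + 284*sqrt(139)/15 ≈ 3.9947e+5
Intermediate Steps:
o = -2 (o = -2 + 0 = -2)
N = -9 + sqrt(139) (N = -9 + sqrt(141 - 2) = -9 + sqrt(139) ≈ 2.7898)
U(R, S) = 17 + R + S
I(k, A) = k/15 (I(k, A) = k*(1/15) = k/15)
(I(14, 2) + U(-10, 11))*N - 1*(-399412) = ((1/15)*14 + (17 - 10 + 11))*(-9 + sqrt(139)) - 1*(-399412) = (14/15 + 18)*(-9 + sqrt(139)) + 399412 = 284*(-9 + sqrt(139))/15 + 399412 = (-852/5 + 284*sqrt(139)/15) + 399412 = 1996208/5 + 284*sqrt(139)/15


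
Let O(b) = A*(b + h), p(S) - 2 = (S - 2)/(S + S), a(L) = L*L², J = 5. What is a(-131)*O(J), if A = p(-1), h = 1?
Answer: -47209911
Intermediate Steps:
a(L) = L³
p(S) = 2 + (-2 + S)/(2*S) (p(S) = 2 + (S - 2)/(S + S) = 2 + (-2 + S)/((2*S)) = 2 + (-2 + S)*(1/(2*S)) = 2 + (-2 + S)/(2*S))
A = 7/2 (A = 5/2 - 1/(-1) = 5/2 - 1*(-1) = 5/2 + 1 = 7/2 ≈ 3.5000)
O(b) = 7/2 + 7*b/2 (O(b) = 7*(b + 1)/2 = 7*(1 + b)/2 = 7/2 + 7*b/2)
a(-131)*O(J) = (-131)³*(7/2 + (7/2)*5) = -2248091*(7/2 + 35/2) = -2248091*21 = -47209911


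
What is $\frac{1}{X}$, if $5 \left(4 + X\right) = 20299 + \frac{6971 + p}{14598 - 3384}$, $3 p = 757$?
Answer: $\frac{84105}{341123894} \approx 0.00024655$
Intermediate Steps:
$p = \frac{757}{3}$ ($p = \frac{1}{3} \cdot 757 = \frac{757}{3} \approx 252.33$)
$X = \frac{341123894}{84105}$ ($X = -4 + \frac{20299 + \frac{6971 + \frac{757}{3}}{14598 - 3384}}{5} = -4 + \frac{20299 + \frac{21670}{3 \cdot 11214}}{5} = -4 + \frac{20299 + \frac{21670}{3} \cdot \frac{1}{11214}}{5} = -4 + \frac{20299 + \frac{10835}{16821}}{5} = -4 + \frac{1}{5} \cdot \frac{341460314}{16821} = -4 + \frac{341460314}{84105} = \frac{341123894}{84105} \approx 4055.9$)
$\frac{1}{X} = \frac{1}{\frac{341123894}{84105}} = \frac{84105}{341123894}$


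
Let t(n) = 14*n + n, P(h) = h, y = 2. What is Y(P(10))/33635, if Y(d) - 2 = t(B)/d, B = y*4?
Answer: 2/4805 ≈ 0.00041623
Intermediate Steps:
B = 8 (B = 2*4 = 8)
t(n) = 15*n
Y(d) = 2 + 120/d (Y(d) = 2 + (15*8)/d = 2 + 120/d)
Y(P(10))/33635 = (2 + 120/10)/33635 = (2 + 120*(1/10))*(1/33635) = (2 + 12)*(1/33635) = 14*(1/33635) = 2/4805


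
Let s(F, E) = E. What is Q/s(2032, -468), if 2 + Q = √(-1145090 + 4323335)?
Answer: 1/234 - √3178245/468 ≈ -3.8050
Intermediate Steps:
Q = -2 + √3178245 (Q = -2 + √(-1145090 + 4323335) = -2 + √3178245 ≈ 1780.8)
Q/s(2032, -468) = (-2 + √3178245)/(-468) = (-2 + √3178245)*(-1/468) = 1/234 - √3178245/468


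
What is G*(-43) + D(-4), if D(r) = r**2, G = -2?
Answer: 102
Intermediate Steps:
G*(-43) + D(-4) = -2*(-43) + (-4)**2 = 86 + 16 = 102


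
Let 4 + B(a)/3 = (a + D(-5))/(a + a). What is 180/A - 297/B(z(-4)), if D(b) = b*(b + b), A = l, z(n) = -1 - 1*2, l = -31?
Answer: 5634/2201 ≈ 2.5597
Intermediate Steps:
z(n) = -3 (z(n) = -1 - 2 = -3)
A = -31
D(b) = 2*b² (D(b) = b*(2*b) = 2*b²)
B(a) = -12 + 3*(50 + a)/(2*a) (B(a) = -12 + 3*((a + 2*(-5)²)/(a + a)) = -12 + 3*((a + 2*25)/((2*a))) = -12 + 3*((a + 50)*(1/(2*a))) = -12 + 3*((50 + a)*(1/(2*a))) = -12 + 3*((50 + a)/(2*a)) = -12 + 3*(50 + a)/(2*a))
180/A - 297/B(z(-4)) = 180/(-31) - 297/(-21/2 + 75/(-3)) = 180*(-1/31) - 297/(-21/2 + 75*(-⅓)) = -180/31 - 297/(-21/2 - 25) = -180/31 - 297/(-71/2) = -180/31 - 297*(-2/71) = -180/31 + 594/71 = 5634/2201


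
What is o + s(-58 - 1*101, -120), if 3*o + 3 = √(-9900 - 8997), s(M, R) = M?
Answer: -160 + I*√18897/3 ≈ -160.0 + 45.822*I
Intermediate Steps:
o = -1 + I*√18897/3 (o = -1 + √(-9900 - 8997)/3 = -1 + √(-18897)/3 = -1 + (I*√18897)/3 = -1 + I*√18897/3 ≈ -1.0 + 45.822*I)
o + s(-58 - 1*101, -120) = (-1 + I*√18897/3) + (-58 - 1*101) = (-1 + I*√18897/3) + (-58 - 101) = (-1 + I*√18897/3) - 159 = -160 + I*√18897/3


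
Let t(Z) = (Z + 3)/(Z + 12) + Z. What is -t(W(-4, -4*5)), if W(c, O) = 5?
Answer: -93/17 ≈ -5.4706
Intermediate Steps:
t(Z) = Z + (3 + Z)/(12 + Z) (t(Z) = (3 + Z)/(12 + Z) + Z = Z + (3 + Z)/(12 + Z))
-t(W(-4, -4*5)) = -(3 + 5**2 + 13*5)/(12 + 5) = -(3 + 25 + 65)/17 = -93/17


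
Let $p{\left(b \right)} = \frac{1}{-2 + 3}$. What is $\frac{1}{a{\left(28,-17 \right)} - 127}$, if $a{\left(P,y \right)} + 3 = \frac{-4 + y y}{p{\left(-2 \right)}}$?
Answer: $\frac{1}{155} \approx 0.0064516$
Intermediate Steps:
$p{\left(b \right)} = 1$ ($p{\left(b \right)} = 1^{-1} = 1$)
$a{\left(P,y \right)} = -7 + y^{2}$ ($a{\left(P,y \right)} = -3 + \frac{-4 + y y}{1} = -3 + \left(-4 + y^{2}\right) 1 = -3 + \left(-4 + y^{2}\right) = -7 + y^{2}$)
$\frac{1}{a{\left(28,-17 \right)} - 127} = \frac{1}{\left(-7 + \left(-17\right)^{2}\right) - 127} = \frac{1}{\left(-7 + 289\right) - 127} = \frac{1}{282 - 127} = \frac{1}{155}$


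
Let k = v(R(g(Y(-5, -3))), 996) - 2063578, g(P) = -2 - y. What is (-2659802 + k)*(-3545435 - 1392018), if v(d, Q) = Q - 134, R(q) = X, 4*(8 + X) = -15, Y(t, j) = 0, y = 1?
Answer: 23317210666654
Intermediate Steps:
g(P) = -3 (g(P) = -2 - 1*1 = -2 - 1 = -3)
X = -47/4 (X = -8 + (1/4)*(-15) = -8 - 15/4 = -47/4 ≈ -11.750)
R(q) = -47/4
v(d, Q) = -134 + Q
k = -2062716 (k = (-134 + 996) - 2063578 = 862 - 2063578 = -2062716)
(-2659802 + k)*(-3545435 - 1392018) = (-2659802 - 2062716)*(-3545435 - 1392018) = -4722518*(-4937453) = 23317210666654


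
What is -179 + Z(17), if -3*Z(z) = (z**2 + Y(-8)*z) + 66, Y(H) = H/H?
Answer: -303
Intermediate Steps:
Y(H) = 1
Z(z) = -22 - z/3 - z**2/3 (Z(z) = -((z**2 + 1*z) + 66)/3 = -((z**2 + z) + 66)/3 = -((z + z**2) + 66)/3 = -(66 + z + z**2)/3 = -22 - z/3 - z**2/3)
-179 + Z(17) = -179 + (-22 - 1/3*17 - 1/3*17**2) = -179 + (-22 - 17/3 - 1/3*289) = -179 + (-22 - 17/3 - 289/3) = -179 - 124 = -303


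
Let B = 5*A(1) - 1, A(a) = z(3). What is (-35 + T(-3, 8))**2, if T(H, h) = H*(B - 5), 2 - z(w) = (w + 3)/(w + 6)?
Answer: 1369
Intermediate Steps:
z(w) = 2 - (3 + w)/(6 + w) (z(w) = 2 - (w + 3)/(w + 6) = 2 - (3 + w)/(6 + w))
A(a) = 4/3 (A(a) = (9 + 3)/(6 + 3) = 12/9 = (1/9)*12 = 4/3)
B = 17/3 (B = 5*(4/3) - 1 = 20/3 - 1 = 17/3 ≈ 5.6667)
T(H, h) = 2*H/3 (T(H, h) = H*(17/3 - 5) = H*(2/3) = 2*H/3)
(-35 + T(-3, 8))**2 = (-35 + (2/3)*(-3))**2 = (-35 - 2)**2 = (-37)**2 = 1369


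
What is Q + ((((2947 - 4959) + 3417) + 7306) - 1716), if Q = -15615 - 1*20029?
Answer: -28649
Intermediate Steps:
Q = -35644 (Q = -15615 - 20029 = -35644)
Q + ((((2947 - 4959) + 3417) + 7306) - 1716) = -35644 + ((((2947 - 4959) + 3417) + 7306) - 1716) = -35644 + (((-2012 + 3417) + 7306) - 1716) = -35644 + ((1405 + 7306) - 1716) = -35644 + (8711 - 1716) = -35644 + 6995 = -28649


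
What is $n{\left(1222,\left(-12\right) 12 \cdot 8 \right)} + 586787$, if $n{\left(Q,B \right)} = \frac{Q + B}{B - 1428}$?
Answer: $\frac{151391039}{258} \approx 5.8679 \cdot 10^{5}$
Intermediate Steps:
$n{\left(Q,B \right)} = \frac{B + Q}{-1428 + B}$
$n{\left(1222,\left(-12\right) 12 \cdot 8 \right)} + 586787 = \frac{\left(-12\right) 12 \cdot 8 + 1222}{-1428 + \left(-12\right) 12 \cdot 8} + 586787 = \frac{\left(-144\right) 8 + 1222}{-1428 - 1152} + 586787 = \frac{-1152 + 1222}{-1428 - 1152} + 586787 = \frac{1}{-2580} \cdot 70 + 586787 = \left(- \frac{1}{2580}\right) 70 + 586787 = - \frac{7}{258} + 586787 = \frac{151391039}{258}$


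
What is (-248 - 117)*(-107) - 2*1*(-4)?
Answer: 39063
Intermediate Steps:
(-248 - 117)*(-107) - 2*1*(-4) = -365*(-107) - 2*(-4) = 39055 + 8 = 39063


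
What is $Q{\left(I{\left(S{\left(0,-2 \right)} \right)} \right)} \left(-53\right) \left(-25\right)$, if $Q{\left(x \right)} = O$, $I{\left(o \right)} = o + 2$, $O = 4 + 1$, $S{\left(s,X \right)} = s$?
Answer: $6625$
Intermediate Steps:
$O = 5$
$I{\left(o \right)} = 2 + o$
$Q{\left(x \right)} = 5$
$Q{\left(I{\left(S{\left(0,-2 \right)} \right)} \right)} \left(-53\right) \left(-25\right) = 5 \left(-53\right) \left(-25\right) = \left(-265\right) \left(-25\right) = 6625$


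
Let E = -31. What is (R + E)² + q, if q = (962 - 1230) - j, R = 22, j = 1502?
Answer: -1689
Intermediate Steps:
q = -1770 (q = (962 - 1230) - 1*1502 = -268 - 1502 = -1770)
(R + E)² + q = (22 - 31)² - 1770 = (-9)² - 1770 = 81 - 1770 = -1689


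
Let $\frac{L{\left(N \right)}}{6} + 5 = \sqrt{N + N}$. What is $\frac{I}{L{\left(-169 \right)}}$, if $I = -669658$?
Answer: $\frac{152195}{99} + \frac{395707 i \sqrt{2}}{99} \approx 1537.3 + 5652.7 i$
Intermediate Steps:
$L{\left(N \right)} = -30 + 6 \sqrt{2} \sqrt{N}$ ($L{\left(N \right)} = -30 + 6 \sqrt{N + N} = -30 + 6 \sqrt{2 N} = -30 + 6 \sqrt{2} \sqrt{N}$)
$\frac{I}{L{\left(-169 \right)}} = - \frac{669658}{-30 + 6 \sqrt{2} \sqrt{-169}} = - \frac{669658}{-30 + 6 \sqrt{2} \cdot 13 i} = - \frac{669658}{-30 + 78 i \sqrt{2}}$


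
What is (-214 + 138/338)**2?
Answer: 1302993409/28561 ≈ 45621.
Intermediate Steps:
(-214 + 138/338)**2 = (-214 + 138*(1/338))**2 = (-214 + 69/169)**2 = (-36097/169)**2 = 1302993409/28561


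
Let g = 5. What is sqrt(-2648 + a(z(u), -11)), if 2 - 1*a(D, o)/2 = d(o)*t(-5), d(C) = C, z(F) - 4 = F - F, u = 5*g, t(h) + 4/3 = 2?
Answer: 4*I*sqrt(1479)/3 ≈ 51.277*I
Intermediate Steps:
t(h) = 2/3 (t(h) = -4/3 + 2 = 2/3)
u = 25 (u = 5*5 = 25)
z(F) = 4 (z(F) = 4 + (F - F) = 4 + 0 = 4)
a(D, o) = 4 - 4*o/3 (a(D, o) = 4 - 2*o*2/3 = 4 - 4*o/3)
sqrt(-2648 + a(z(u), -11)) = sqrt(-2648 + (4 - 4/3*(-11))) = sqrt(-2648 + (4 + 44/3)) = sqrt(-2648 + 56/3) = sqrt(-7888/3) = 4*I*sqrt(1479)/3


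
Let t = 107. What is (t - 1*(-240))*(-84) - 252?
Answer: -29400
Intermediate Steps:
(t - 1*(-240))*(-84) - 252 = (107 - 1*(-240))*(-84) - 252 = (107 + 240)*(-84) - 252 = 347*(-84) - 252 = -29148 - 252 = -29400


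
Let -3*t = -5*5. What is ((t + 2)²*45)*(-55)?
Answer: -264275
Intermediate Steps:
t = 25/3 (t = -(-5)*5/3 = -⅓*(-25) = 25/3 ≈ 8.3333)
((t + 2)²*45)*(-55) = ((25/3 + 2)²*45)*(-55) = ((31/3)²*45)*(-55) = ((961/9)*45)*(-55) = 4805*(-55) = -264275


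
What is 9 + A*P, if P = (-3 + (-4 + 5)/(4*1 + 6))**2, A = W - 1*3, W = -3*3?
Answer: -2298/25 ≈ -91.920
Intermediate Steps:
W = -9
A = -12 (A = -9 - 1*3 = -9 - 3 = -12)
P = 841/100 (P = (-3 + 1/(4 + 6))**2 = (-3 + 1/10)**2 = (-29/10)**2 = 841/100 ≈ 8.4100)
9 + A*P = 9 - 12*841/100 = 9 - 2523/25 = -2298/25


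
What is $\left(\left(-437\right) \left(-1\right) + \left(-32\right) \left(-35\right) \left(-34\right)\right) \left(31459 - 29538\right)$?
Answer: $-72312203$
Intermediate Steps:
$\left(\left(-437\right) \left(-1\right) + \left(-32\right) \left(-35\right) \left(-34\right)\right) \left(31459 - 29538\right) = \left(437 + 1120 \left(-34\right)\right) 1921 = \left(437 - 38080\right) 1921 = \left(-37643\right) 1921 = -72312203$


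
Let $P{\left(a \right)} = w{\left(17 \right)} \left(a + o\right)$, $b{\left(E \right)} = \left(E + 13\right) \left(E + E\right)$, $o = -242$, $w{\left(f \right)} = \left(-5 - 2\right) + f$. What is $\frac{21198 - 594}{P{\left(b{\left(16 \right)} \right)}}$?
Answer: $\frac{5151}{1715} \approx 3.0035$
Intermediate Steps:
$w{\left(f \right)} = -7 + f$
$b{\left(E \right)} = 2 E \left(13 + E\right)$ ($b{\left(E \right)} = \left(13 + E\right) 2 E = 2 E \left(13 + E\right)$)
$P{\left(a \right)} = -2420 + 10 a$ ($P{\left(a \right)} = \left(-7 + 17\right) \left(a - 242\right) = 10 \left(-242 + a\right) = -2420 + 10 a$)
$\frac{21198 - 594}{P{\left(b{\left(16 \right)} \right)}} = \frac{21198 - 594}{-2420 + 10 \cdot 2 \cdot 16 \left(13 + 16\right)} = \frac{21198 - 594}{-2420 + 10 \cdot 2 \cdot 16 \cdot 29} = \frac{20604}{-2420 + 10 \cdot 928} = \frac{20604}{-2420 + 9280} = \frac{20604}{6860} = 20604 \cdot \frac{1}{6860} = \frac{5151}{1715}$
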